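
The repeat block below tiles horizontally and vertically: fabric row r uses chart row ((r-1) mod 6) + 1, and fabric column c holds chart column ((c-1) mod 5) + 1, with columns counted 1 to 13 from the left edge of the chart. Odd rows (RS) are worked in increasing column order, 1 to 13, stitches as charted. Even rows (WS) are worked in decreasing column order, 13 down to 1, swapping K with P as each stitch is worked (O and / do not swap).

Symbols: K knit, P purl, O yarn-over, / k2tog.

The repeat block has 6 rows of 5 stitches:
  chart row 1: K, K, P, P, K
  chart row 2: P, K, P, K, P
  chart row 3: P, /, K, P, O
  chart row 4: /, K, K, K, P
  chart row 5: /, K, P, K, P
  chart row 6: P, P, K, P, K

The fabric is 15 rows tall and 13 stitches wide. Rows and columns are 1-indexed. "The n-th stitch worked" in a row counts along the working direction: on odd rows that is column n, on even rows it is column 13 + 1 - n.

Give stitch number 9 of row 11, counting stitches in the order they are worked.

Stitch:
K

Derivation:
Row 11 uses chart row ((11-1) mod 6)+1 = 5. Row 11 is odd, so RS.
Chart row 5 tiled across columns 1-13: / K P K P / K P K P / K P
Right side: take the tiled row as-is (worked left to right from column 1).
The 9th stitch worked is K.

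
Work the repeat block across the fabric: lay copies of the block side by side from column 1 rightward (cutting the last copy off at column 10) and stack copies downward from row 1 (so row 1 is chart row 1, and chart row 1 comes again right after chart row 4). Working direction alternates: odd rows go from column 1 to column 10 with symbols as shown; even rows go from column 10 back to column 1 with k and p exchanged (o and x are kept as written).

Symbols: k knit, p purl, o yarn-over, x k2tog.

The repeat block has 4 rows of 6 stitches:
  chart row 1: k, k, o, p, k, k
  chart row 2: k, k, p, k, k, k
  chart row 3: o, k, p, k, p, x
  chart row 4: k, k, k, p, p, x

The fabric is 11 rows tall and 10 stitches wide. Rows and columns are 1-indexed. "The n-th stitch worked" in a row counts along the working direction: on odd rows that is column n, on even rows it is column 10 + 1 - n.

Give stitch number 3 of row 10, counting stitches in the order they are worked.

Stitch:
p

Derivation:
Row 10: (10-1) mod 4 = 1, so use chart row 2. Even row -> WS.
Chart row 2 tiled across columns 1-10: k k p k k k k k p k
WS row: flip the tiled sequence (start at column 10) and apply k<->p; o and x stay.
Row 10 as worked: p k p p p p p k p p
The 3rd stitch worked is p.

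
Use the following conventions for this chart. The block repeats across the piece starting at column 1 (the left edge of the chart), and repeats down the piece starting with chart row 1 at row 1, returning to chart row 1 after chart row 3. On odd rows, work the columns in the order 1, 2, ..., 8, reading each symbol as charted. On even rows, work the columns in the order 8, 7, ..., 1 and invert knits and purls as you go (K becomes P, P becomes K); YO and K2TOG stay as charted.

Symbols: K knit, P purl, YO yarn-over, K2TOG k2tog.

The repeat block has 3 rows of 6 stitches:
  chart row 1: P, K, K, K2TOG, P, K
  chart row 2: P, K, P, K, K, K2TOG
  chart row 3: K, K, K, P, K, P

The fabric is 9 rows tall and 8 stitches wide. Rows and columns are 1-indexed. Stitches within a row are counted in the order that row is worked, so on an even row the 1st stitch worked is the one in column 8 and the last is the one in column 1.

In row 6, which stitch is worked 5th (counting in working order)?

Stitch:
K

Derivation:
Row 6 uses chart row ((6-1) mod 3)+1 = 3. Row 6 is even, so WS.
Chart row 3 tiled across columns 1-8: K K K P K P K K
WS: work from column 8 back to column 1 (reverse the tiled row), swapping K<->P (YO and K2TOG unchanged).
Row 6 as worked: P P K P K P P P
The 5th stitch worked is K.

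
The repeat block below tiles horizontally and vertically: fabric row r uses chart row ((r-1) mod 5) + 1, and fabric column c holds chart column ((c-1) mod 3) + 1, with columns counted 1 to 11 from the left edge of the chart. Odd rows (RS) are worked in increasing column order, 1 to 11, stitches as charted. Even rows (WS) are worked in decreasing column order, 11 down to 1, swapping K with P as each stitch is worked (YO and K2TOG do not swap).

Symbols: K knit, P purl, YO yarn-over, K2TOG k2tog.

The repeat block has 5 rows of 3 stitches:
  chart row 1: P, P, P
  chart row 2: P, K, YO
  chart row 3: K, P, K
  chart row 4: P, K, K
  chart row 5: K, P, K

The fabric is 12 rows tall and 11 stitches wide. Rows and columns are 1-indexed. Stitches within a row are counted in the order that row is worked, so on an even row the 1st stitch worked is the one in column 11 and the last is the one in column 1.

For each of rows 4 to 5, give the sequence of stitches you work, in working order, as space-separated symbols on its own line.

Rows as worked:
P K P P K P P K P P K
K P K K P K K P K K P

Derivation:
Row 4: chart row 4, WS - tiled (columns 1-11): P K K P K K P K K P K; work from column 11 back to 1 with K<->P swapped.
Row 5: chart row 5, RS - tile across columns 1-11 and work as-is.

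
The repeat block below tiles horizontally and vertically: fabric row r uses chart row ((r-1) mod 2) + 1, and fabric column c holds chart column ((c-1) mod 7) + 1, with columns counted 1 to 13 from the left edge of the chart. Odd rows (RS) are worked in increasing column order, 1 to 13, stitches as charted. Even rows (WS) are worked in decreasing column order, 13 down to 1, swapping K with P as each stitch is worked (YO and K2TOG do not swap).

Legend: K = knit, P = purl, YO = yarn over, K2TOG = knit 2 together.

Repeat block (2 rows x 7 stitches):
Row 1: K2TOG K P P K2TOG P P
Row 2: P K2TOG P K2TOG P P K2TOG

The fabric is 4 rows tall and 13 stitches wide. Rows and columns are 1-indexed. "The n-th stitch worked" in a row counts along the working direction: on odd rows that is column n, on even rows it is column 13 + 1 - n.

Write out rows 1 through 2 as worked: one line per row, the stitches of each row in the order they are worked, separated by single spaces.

Result:
K2TOG K P P K2TOG P P K2TOG K P P K2TOG P
K K K2TOG K K2TOG K K2TOG K K K2TOG K K2TOG K

Derivation:
Row 1: chart row 1, RS - tile across columns 1-13 and work as-is.
Row 2: chart row 2, WS - tiled (columns 1-13): P K2TOG P K2TOG P P K2TOG P K2TOG P K2TOG P P; work from column 13 back to 1 with K<->P swapped.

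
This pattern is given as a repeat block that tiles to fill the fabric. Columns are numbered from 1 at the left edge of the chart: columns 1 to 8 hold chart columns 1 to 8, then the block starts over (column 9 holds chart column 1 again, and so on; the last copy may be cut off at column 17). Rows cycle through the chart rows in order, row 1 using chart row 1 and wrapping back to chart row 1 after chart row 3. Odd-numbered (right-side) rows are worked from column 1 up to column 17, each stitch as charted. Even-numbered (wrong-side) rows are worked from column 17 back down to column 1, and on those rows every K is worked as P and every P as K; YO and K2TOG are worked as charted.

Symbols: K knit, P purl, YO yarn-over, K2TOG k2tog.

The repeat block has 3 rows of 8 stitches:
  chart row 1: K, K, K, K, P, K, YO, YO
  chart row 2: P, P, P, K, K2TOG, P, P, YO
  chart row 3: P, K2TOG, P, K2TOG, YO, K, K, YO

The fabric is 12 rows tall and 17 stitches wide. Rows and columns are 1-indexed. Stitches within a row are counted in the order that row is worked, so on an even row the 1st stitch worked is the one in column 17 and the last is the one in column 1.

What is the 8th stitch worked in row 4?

Result:
P

Derivation:
Row 4 uses chart row ((4-1) mod 3)+1 = 1. Row 4 is even, so WS.
Chart row 1 tiled across columns 1-17: K K K K P K YO YO K K K K P K YO YO K
Wrong side: read the tiled row from column 17 down to 1 and exchange K with P (leave YO, K2TOG).
Row 4 as worked: P YO YO P K P P P P YO YO P K P P P P
Stitch 8 in working order -> P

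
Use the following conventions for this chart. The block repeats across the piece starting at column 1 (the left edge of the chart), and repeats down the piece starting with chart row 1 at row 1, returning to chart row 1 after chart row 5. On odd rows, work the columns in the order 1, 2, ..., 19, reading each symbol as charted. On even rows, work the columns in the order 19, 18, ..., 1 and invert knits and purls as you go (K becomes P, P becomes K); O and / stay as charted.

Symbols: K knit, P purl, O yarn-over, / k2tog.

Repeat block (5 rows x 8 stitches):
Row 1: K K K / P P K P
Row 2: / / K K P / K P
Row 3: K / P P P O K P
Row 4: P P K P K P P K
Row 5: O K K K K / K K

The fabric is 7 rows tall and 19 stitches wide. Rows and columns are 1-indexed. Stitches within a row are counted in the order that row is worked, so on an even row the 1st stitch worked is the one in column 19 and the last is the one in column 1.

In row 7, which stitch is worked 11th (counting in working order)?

Stitch:
K

Derivation:
For row 7: chart row = ((7-1) mod 5) + 1 = 2; this is a RS (odd) row.
Chart row 2 tiled across columns 1-19: / / K K P / K P / / K K P / K P / / K
RS row: no reversal, no swap; stitch n worked = column n.
Stitch 11 in working order -> K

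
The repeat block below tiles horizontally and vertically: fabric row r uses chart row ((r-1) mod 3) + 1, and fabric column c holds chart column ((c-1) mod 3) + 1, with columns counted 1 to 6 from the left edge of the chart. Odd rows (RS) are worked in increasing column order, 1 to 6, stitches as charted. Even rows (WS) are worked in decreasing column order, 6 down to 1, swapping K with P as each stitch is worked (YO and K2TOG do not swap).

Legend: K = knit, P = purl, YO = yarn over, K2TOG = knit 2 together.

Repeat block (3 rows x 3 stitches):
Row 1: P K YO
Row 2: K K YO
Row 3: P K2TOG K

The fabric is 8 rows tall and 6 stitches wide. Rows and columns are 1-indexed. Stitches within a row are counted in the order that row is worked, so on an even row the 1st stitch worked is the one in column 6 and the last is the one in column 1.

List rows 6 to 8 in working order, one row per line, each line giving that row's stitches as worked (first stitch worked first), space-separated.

Result:
P K2TOG K P K2TOG K
P K YO P K YO
YO P P YO P P

Derivation:
Row 6: chart row 3, WS - tiled (columns 1-6): P K2TOG K P K2TOG K; work from column 6 back to 1 with K<->P swapped.
Row 7: chart row 1, RS - tile across columns 1-6 and work as-is.
Row 8: chart row 2, WS - tiled (columns 1-6): K K YO K K YO; work from column 6 back to 1 with K<->P swapped.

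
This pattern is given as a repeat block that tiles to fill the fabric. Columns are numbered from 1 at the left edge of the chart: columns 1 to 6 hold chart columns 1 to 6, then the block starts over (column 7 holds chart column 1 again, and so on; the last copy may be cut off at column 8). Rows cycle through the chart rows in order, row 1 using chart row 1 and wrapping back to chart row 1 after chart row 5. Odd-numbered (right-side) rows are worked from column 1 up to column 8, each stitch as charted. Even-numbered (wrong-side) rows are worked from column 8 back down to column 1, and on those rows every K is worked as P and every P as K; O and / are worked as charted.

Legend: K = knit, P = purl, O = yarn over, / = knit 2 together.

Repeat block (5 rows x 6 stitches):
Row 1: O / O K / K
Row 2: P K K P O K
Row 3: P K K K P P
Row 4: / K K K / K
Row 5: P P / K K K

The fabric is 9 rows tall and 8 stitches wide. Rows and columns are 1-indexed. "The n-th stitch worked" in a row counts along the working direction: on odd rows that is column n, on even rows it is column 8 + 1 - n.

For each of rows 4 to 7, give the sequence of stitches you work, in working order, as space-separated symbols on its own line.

== ROWS AS WORKED ==
P / P / P P P /
P P / K K K P P
/ O P / P O / O
P K K P O K P K

Derivation:
Row 4: chart row 4, WS - tiled (columns 1-8): / K K K / K / K; work from column 8 back to 1 with K<->P swapped.
Row 5: chart row 5, RS - tile across columns 1-8 and work as-is.
Row 6: chart row 1, WS - tiled (columns 1-8): O / O K / K O /; work from column 8 back to 1 with K<->P swapped.
Row 7: chart row 2, RS - tile across columns 1-8 and work as-is.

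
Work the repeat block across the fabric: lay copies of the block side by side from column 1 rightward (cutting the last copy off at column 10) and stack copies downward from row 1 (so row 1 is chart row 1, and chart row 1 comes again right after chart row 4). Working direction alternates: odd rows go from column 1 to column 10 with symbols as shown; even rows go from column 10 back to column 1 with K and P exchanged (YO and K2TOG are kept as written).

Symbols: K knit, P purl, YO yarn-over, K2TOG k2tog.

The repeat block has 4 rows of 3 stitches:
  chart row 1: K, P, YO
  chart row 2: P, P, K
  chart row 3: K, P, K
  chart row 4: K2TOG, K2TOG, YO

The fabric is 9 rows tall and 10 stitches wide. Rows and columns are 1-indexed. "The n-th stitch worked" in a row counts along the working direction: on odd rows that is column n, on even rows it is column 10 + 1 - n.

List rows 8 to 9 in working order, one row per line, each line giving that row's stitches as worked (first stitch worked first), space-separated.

Rows as worked:
K2TOG YO K2TOG K2TOG YO K2TOG K2TOG YO K2TOG K2TOG
K P YO K P YO K P YO K

Derivation:
Row 8: chart row 4, WS - tiled (columns 1-10): K2TOG K2TOG YO K2TOG K2TOG YO K2TOG K2TOG YO K2TOG; work from column 10 back to 1 with K<->P swapped.
Row 9: chart row 1, RS - tile across columns 1-10 and work as-is.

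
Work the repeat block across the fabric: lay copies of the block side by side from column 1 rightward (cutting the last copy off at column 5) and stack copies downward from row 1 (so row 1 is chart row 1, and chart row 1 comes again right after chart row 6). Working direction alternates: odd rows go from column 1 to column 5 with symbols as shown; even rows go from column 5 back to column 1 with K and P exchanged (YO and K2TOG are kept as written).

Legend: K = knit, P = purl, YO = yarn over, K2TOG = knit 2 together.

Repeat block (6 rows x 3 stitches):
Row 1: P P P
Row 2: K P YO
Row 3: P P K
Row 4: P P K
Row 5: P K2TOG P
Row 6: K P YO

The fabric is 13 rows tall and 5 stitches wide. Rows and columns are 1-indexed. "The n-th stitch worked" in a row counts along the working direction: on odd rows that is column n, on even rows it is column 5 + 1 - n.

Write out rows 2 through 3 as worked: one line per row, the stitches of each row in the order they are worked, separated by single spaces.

Row 2: chart row 2, WS - tiled (columns 1-5): K P YO K P; work from column 5 back to 1 with K<->P swapped.
Row 3: chart row 3, RS - tile across columns 1-5 and work as-is.

Rows as worked:
K P YO K P
P P K P P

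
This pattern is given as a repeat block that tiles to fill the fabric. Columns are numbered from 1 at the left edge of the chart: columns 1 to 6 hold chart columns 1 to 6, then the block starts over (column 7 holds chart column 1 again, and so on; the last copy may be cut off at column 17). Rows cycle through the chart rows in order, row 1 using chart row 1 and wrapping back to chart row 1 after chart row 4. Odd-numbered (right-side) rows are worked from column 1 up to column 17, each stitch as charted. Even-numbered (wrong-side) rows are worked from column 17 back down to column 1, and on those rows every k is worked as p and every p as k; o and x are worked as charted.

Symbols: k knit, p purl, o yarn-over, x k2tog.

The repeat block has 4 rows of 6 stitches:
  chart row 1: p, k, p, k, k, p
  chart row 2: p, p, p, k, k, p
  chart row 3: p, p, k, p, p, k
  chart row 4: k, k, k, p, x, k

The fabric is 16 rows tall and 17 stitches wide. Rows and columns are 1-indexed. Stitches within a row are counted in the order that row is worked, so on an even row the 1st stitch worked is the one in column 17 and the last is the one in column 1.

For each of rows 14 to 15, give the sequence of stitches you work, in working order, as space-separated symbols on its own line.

== ROWS AS WORKED ==
p p k k k k p p k k k k p p k k k
p p k p p k p p k p p k p p k p p

Derivation:
Row 14: chart row 2, WS - tiled (columns 1-17): p p p k k p p p p k k p p p p k k; work from column 17 back to 1 with k<->p swapped.
Row 15: chart row 3, RS - tile across columns 1-17 and work as-is.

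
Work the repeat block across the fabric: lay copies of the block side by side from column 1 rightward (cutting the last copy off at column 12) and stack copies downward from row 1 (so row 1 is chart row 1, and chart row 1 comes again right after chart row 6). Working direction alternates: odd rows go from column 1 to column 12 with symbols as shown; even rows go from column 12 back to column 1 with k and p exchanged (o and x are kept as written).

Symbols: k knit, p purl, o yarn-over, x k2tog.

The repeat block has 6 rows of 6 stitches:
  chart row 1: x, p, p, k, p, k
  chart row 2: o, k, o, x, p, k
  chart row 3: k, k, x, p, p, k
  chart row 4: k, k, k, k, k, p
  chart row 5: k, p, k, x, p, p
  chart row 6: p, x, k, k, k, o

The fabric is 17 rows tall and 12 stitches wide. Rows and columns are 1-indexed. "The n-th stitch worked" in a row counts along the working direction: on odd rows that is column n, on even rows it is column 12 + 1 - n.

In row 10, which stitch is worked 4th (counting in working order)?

Result:
p

Derivation:
Row 10 uses chart row ((10-1) mod 6)+1 = 4. Row 10 is even, so WS.
Chart row 4 tiled across columns 1-12: k k k k k p k k k k k p
Wrong side: read the tiled row from column 12 down to 1 and exchange k with p (leave o, x).
Row 10 as worked: k p p p p p k p p p p p
Stitch 4 in working order -> p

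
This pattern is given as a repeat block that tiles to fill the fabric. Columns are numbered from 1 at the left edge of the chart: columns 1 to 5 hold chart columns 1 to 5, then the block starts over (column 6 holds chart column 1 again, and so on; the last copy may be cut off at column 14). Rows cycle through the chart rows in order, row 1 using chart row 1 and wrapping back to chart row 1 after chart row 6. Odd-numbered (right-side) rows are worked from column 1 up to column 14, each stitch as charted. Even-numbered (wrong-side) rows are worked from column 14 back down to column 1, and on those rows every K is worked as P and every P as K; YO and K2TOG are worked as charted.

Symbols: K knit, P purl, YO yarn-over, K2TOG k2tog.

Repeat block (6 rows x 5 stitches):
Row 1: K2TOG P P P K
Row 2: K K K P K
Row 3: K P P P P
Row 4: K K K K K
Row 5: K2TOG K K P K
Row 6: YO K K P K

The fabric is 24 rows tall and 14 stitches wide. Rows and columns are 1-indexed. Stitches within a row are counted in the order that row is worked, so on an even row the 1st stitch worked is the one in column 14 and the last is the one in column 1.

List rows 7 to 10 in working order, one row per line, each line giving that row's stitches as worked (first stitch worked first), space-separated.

Row 7: chart row 1, RS - tile across columns 1-14 and work as-is.
Row 8: chart row 2, WS - tiled (columns 1-14): K K K P K K K K P K K K K P; work from column 14 back to 1 with K<->P swapped.
Row 9: chart row 3, RS - tile across columns 1-14 and work as-is.
Row 10: chart row 4, WS - tiled (columns 1-14): K K K K K K K K K K K K K K; work from column 14 back to 1 with K<->P swapped.

Result:
K2TOG P P P K K2TOG P P P K K2TOG P P P
K P P P P K P P P P K P P P
K P P P P K P P P P K P P P
P P P P P P P P P P P P P P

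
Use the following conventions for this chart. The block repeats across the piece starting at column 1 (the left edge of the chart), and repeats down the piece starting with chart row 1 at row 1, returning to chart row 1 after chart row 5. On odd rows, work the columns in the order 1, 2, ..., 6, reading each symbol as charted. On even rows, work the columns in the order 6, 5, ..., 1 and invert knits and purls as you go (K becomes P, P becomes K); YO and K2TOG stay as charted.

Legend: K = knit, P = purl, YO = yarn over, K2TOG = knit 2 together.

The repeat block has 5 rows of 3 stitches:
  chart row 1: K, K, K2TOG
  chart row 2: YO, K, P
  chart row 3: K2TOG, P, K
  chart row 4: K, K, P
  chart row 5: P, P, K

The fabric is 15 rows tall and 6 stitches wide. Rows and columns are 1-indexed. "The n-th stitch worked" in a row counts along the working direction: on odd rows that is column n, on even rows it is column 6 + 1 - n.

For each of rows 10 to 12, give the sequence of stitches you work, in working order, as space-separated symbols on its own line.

Result:
P K K P K K
K K K2TOG K K K2TOG
K P YO K P YO

Derivation:
Row 10: chart row 5, WS - tiled (columns 1-6): P P K P P K; work from column 6 back to 1 with K<->P swapped.
Row 11: chart row 1, RS - tile across columns 1-6 and work as-is.
Row 12: chart row 2, WS - tiled (columns 1-6): YO K P YO K P; work from column 6 back to 1 with K<->P swapped.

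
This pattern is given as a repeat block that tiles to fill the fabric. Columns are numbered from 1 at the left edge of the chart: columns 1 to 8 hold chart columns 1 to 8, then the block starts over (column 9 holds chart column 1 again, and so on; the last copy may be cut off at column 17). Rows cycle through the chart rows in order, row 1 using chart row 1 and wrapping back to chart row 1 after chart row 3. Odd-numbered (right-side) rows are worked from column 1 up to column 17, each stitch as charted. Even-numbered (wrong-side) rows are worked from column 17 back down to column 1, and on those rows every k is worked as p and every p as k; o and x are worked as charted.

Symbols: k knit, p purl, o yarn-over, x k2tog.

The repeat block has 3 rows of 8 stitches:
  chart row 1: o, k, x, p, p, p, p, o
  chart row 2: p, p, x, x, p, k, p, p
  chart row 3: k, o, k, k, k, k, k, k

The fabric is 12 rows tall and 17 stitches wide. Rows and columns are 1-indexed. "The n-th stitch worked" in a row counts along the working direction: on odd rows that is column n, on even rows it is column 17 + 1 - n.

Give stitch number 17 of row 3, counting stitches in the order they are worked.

Stitch:
k

Derivation:
For row 3: chart row = ((3-1) mod 3) + 1 = 3; this is a RS (odd) row.
Chart row 3 tiled across columns 1-17: k o k k k k k k k o k k k k k k k
RS: work column 1 to column 17, symbols as charted — the tiled row is the row as worked.
Counting 17 along the worked row gives k.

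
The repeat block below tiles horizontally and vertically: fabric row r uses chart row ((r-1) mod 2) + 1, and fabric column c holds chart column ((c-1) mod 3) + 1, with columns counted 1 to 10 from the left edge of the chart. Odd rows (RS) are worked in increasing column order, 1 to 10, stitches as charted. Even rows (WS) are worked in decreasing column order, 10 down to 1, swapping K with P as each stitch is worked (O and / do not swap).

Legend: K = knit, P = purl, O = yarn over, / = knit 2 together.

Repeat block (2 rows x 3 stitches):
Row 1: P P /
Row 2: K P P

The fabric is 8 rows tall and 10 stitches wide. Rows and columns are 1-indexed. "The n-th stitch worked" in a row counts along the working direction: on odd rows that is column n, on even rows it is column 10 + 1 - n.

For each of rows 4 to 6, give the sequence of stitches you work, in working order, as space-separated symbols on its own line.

Row 4: chart row 2, WS - tiled (columns 1-10): K P P K P P K P P K; work from column 10 back to 1 with K<->P swapped.
Row 5: chart row 1, RS - tile across columns 1-10 and work as-is.
Row 6: chart row 2, WS - tiled (columns 1-10): K P P K P P K P P K; work from column 10 back to 1 with K<->P swapped.

Rows as worked:
P K K P K K P K K P
P P / P P / P P / P
P K K P K K P K K P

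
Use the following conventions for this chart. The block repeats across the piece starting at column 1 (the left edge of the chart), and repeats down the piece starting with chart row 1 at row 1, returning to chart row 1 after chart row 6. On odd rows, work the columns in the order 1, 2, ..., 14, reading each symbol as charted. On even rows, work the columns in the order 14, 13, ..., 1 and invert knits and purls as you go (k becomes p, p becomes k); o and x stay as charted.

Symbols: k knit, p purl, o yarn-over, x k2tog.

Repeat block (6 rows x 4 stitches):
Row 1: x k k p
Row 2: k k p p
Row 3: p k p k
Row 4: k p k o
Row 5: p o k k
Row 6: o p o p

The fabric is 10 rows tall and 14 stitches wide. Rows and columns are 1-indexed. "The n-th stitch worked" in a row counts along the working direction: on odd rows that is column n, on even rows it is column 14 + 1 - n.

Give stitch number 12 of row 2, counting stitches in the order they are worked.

Row 2: (2-1) mod 6 = 1, so use chart row 2. Even row -> WS.
Chart row 2 tiled across columns 1-14: k k p p k k p p k k p p k k
Wrong side: read the tiled row from column 14 down to 1 and exchange k with p (leave o, x).
Row 2 as worked: p p k k p p k k p p k k p p
Counting 12 along the worked row gives k.

Result:
k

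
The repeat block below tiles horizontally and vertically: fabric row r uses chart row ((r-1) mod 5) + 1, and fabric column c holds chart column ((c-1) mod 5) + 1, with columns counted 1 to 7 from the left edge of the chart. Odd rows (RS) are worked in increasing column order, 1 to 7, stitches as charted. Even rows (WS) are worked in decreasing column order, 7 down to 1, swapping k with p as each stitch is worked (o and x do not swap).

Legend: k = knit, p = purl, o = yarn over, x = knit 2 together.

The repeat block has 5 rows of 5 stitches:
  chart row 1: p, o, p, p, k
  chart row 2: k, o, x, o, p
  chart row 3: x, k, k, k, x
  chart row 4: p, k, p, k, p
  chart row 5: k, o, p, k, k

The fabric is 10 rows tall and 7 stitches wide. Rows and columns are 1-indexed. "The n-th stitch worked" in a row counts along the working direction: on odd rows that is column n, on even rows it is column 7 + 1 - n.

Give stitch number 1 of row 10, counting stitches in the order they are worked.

Row 10: (10-1) mod 5 = 4, so use chart row 5. Even row -> WS.
Chart row 5 tiled across columns 1-7: k o p k k k o
Wrong side: read the tiled row from column 7 down to 1 and exchange k with p (leave o, x).
Row 10 as worked: o p p p k o p
The 1st stitch worked is o.

Result:
o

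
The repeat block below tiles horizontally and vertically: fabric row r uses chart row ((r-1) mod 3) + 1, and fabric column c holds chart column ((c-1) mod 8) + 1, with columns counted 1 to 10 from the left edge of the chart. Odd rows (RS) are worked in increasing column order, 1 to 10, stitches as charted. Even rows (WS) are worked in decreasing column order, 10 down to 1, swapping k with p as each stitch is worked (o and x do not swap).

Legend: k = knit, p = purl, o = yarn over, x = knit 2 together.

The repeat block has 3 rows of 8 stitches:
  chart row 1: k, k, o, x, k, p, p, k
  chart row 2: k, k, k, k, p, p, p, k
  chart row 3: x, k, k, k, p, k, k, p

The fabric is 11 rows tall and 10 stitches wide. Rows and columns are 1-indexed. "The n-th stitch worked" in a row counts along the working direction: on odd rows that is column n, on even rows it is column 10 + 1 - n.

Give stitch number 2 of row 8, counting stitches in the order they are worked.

For row 8: chart row = ((8-1) mod 3) + 1 = 2; this is a WS (even) row.
Chart row 2 tiled across columns 1-10: k k k k p p p k k k
WS: work from column 10 back to column 1 (reverse the tiled row), swapping k<->p (o and x unchanged).
Row 8 as worked: p p p k k k p p p p
Counting 2 along the worked row gives p.

Stitch:
p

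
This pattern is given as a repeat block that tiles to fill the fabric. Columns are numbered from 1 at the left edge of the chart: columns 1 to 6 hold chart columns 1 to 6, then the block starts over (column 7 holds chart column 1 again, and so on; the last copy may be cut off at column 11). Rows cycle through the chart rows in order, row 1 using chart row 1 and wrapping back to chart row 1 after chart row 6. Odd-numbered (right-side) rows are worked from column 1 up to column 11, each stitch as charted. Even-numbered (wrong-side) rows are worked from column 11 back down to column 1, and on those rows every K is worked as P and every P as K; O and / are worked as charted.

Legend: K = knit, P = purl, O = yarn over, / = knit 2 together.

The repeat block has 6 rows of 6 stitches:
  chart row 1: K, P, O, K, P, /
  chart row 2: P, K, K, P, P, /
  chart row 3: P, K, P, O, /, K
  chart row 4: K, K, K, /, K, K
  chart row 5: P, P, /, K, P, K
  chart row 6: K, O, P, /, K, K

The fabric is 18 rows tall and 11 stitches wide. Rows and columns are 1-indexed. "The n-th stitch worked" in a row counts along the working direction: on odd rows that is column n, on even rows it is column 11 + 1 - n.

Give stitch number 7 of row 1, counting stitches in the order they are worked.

Row 1 uses chart row ((1-1) mod 6)+1 = 1. Row 1 is odd, so RS.
Chart row 1 tiled across columns 1-11: K P O K P / K P O K P
RS: work column 1 to column 11, symbols as charted — the tiled row is the row as worked.
The 7th stitch worked is K.

== STITCH ==
K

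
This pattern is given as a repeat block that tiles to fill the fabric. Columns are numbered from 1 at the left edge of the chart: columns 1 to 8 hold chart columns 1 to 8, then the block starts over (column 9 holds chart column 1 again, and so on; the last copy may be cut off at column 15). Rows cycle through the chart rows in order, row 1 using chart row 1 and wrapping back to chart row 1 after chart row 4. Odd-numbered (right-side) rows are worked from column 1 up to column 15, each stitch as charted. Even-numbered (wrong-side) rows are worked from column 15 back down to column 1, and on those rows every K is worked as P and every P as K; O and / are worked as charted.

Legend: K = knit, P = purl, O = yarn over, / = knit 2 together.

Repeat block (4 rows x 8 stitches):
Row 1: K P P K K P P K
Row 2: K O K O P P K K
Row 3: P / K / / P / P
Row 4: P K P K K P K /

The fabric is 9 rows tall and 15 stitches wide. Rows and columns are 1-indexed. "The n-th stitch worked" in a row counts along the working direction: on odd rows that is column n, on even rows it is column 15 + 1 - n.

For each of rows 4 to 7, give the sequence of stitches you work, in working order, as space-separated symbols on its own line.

Result:
P K P P K P K / P K P P K P K
K P P K K P P K K P P K K P P
P K K O P O P P P K K O P O P
P / K / / P / P P / K / / P /

Derivation:
Row 4: chart row 4, WS - tiled (columns 1-15): P K P K K P K / P K P K K P K; work from column 15 back to 1 with K<->P swapped.
Row 5: chart row 1, RS - tile across columns 1-15 and work as-is.
Row 6: chart row 2, WS - tiled (columns 1-15): K O K O P P K K K O K O P P K; work from column 15 back to 1 with K<->P swapped.
Row 7: chart row 3, RS - tile across columns 1-15 and work as-is.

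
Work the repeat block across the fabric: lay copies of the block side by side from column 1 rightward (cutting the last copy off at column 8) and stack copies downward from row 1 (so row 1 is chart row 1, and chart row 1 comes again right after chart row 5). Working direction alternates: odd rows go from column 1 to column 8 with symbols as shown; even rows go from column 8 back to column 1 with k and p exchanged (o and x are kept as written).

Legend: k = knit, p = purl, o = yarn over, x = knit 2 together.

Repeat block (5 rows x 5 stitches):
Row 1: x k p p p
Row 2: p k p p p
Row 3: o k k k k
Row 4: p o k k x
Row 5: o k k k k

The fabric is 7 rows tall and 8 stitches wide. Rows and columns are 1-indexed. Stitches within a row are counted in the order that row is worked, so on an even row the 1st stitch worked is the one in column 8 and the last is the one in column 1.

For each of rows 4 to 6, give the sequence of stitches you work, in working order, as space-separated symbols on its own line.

Row 4: chart row 4, WS - tiled (columns 1-8): p o k k x p o k; work from column 8 back to 1 with k<->p swapped.
Row 5: chart row 5, RS - tile across columns 1-8 and work as-is.
Row 6: chart row 1, WS - tiled (columns 1-8): x k p p p x k p; work from column 8 back to 1 with k<->p swapped.

Rows as worked:
p o k x p p o k
o k k k k o k k
k p x k k k p x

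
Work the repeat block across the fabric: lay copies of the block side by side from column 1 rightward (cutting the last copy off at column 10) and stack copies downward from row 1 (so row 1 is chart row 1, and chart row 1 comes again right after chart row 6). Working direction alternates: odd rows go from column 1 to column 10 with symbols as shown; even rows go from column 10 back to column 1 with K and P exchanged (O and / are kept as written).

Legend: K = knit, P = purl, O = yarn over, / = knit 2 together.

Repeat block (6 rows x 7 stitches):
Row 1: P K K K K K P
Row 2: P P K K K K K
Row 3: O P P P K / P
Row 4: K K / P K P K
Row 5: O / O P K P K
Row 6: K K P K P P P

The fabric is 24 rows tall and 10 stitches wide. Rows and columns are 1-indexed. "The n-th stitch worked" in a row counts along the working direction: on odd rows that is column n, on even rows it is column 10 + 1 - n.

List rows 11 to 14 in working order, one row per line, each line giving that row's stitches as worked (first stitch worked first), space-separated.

Row 11: chart row 5, RS - tile across columns 1-10 and work as-is.
Row 12: chart row 6, WS - tiled (columns 1-10): K K P K P P P K K P; work from column 10 back to 1 with K<->P swapped.
Row 13: chart row 1, RS - tile across columns 1-10 and work as-is.
Row 14: chart row 2, WS - tiled (columns 1-10): P P K K K K K P P K; work from column 10 back to 1 with K<->P swapped.

Rows as worked:
O / O P K P K O / O
K P P K K K P K P P
P K K K K K P P K K
P K K P P P P P K K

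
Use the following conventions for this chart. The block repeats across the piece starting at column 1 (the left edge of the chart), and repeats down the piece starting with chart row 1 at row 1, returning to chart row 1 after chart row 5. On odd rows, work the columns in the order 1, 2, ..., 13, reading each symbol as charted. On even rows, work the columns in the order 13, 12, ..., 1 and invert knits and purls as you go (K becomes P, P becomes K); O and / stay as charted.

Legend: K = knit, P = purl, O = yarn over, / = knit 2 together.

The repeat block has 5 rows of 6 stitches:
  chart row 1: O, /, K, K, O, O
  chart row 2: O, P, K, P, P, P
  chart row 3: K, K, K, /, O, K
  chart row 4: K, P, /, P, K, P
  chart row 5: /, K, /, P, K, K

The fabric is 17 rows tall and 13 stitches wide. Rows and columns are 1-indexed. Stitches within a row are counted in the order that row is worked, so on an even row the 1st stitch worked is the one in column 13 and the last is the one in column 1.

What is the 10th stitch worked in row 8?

== STITCH ==
/

Derivation:
For row 8: chart row = ((8-1) mod 5) + 1 = 3; this is a WS (even) row.
Chart row 3 tiled across columns 1-13: K K K / O K K K K / O K K
Wrong side: read the tiled row from column 13 down to 1 and exchange K with P (leave O, /).
Row 8 as worked: P P O / P P P P O / P P P
Stitch 10 in working order -> /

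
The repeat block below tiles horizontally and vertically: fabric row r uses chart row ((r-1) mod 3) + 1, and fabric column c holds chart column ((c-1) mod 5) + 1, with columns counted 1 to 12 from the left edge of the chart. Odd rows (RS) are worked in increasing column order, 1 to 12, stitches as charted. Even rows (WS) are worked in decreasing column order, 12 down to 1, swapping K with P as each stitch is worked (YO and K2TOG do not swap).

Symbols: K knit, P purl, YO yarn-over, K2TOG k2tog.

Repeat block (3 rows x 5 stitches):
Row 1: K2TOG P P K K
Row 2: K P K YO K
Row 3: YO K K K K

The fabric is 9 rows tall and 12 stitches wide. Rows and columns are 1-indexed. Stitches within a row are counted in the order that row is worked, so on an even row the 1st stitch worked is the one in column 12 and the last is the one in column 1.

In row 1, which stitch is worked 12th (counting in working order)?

For row 1: chart row = ((1-1) mod 3) + 1 = 1; this is a RS (odd) row.
Chart row 1 tiled across columns 1-12: K2TOG P P K K K2TOG P P K K K2TOG P
RS: work column 1 to column 12, symbols as charted — the tiled row is the row as worked.
Stitch 12 in working order -> P

Result:
P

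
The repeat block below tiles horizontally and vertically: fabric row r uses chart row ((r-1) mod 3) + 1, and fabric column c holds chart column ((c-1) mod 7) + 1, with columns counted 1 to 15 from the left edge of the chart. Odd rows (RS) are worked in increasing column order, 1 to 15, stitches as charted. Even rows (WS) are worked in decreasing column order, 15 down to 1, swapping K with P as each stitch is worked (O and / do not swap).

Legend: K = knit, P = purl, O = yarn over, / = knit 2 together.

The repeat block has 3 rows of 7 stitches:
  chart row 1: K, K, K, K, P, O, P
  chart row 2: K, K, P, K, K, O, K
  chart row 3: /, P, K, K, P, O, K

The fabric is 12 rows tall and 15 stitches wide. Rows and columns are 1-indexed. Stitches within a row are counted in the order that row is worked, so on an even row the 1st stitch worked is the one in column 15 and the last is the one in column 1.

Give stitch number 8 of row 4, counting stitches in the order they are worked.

Stitch:
P

Derivation:
For row 4: chart row = ((4-1) mod 3) + 1 = 1; this is a WS (even) row.
Chart row 1 tiled across columns 1-15: K K K K P O P K K K K P O P K
Wrong side: read the tiled row from column 15 down to 1 and exchange K with P (leave O, /).
Row 4 as worked: P K O K P P P P K O K P P P P
Stitch 8 in working order -> P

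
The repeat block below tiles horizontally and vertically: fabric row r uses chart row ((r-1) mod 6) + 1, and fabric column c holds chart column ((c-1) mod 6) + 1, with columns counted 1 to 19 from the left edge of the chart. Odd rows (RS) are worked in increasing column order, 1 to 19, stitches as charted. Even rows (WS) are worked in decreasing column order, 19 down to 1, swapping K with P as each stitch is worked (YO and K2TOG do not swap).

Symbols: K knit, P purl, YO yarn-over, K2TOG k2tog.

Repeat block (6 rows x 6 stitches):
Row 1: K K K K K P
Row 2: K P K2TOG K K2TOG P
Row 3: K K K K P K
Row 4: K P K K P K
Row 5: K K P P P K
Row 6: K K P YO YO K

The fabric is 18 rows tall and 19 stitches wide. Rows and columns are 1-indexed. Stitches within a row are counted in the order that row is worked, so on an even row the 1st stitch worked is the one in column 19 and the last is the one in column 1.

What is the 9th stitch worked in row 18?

== STITCH ==
YO

Derivation:
Row 18: (18-1) mod 6 = 5, so use chart row 6. Even row -> WS.
Chart row 6 tiled across columns 1-19: K K P YO YO K K K P YO YO K K K P YO YO K K
WS: work from column 19 back to column 1 (reverse the tiled row), swapping K<->P (YO and K2TOG unchanged).
Row 18 as worked: P P YO YO K P P P YO YO K P P P YO YO K P P
The 9th stitch worked is YO.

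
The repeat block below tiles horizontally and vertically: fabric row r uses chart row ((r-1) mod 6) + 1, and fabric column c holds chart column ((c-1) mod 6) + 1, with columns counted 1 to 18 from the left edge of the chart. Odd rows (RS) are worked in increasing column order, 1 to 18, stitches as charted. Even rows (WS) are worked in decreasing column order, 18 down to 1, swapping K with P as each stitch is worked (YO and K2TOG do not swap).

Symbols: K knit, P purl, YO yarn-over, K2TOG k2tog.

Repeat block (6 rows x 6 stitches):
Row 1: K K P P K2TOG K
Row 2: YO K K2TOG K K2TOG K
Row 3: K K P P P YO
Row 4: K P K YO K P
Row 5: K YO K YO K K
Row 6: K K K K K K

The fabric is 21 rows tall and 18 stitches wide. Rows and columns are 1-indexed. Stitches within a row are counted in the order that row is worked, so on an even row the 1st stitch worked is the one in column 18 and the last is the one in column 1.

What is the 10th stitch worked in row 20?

Row 20 uses chart row ((20-1) mod 6)+1 = 2. Row 20 is even, so WS.
Chart row 2 tiled across columns 1-18: YO K K2TOG K K2TOG K YO K K2TOG K K2TOG K YO K K2TOG K K2TOG K
Wrong side: read the tiled row from column 18 down to 1 and exchange K with P (leave YO, K2TOG).
Row 20 as worked: P K2TOG P K2TOG P YO P K2TOG P K2TOG P YO P K2TOG P K2TOG P YO
Stitch 10 in working order -> K2TOG

Result:
K2TOG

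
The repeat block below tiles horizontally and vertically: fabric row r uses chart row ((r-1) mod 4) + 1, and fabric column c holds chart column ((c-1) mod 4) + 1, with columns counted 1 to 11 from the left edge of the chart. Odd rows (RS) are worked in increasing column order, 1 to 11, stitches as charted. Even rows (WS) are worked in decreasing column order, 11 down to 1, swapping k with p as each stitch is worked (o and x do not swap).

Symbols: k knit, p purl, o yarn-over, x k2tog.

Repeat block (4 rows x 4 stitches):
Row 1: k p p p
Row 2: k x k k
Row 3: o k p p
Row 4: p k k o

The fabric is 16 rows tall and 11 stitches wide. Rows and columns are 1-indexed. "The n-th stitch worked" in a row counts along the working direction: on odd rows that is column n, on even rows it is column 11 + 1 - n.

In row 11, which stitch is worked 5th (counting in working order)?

Row 11: (11-1) mod 4 = 2, so use chart row 3. Odd row -> RS.
Chart row 3 tiled across columns 1-11: o k p p o k p p o k p
RS row: no reversal, no swap; stitch n worked = column n.
Stitch 5 in working order -> o

Result:
o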